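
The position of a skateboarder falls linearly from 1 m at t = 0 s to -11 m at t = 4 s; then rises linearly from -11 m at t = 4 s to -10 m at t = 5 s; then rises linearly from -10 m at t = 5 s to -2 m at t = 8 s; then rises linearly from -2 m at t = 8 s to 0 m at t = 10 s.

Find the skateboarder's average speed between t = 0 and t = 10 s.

Average speed = (total path length)/(elapsed time); on a piecewise-linear x-t graph the path length is Σ|Δx|.
0–4 s: |Δx| = |-11 − 1| = 12 m
4–5 s: |Δx| = |-10 − -11| = 1 m
5–8 s: |Δx| = |-2 − -10| = 8 m
8–10 s: |Δx| = |0 − -2| = 2 m
Total path = 23 m; average speed = 23/10 = 2.3 m/s.

2.3 m/s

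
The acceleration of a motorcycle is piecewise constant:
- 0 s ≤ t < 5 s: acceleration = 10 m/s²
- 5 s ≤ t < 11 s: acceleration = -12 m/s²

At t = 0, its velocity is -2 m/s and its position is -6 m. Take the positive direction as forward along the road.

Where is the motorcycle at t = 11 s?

181 m

On each constant-a segment, Δv = aΔt and Δx = v₀Δt + ½aΔt²; chain segment to segment.
0–5 s: v starts -2 m/s; Δx = -2·5 + ½·10·5² = 115 m; v ends 48 m/s.
5–11 s: v starts 48 m/s; Δx = 48·6 + ½·-12·6² = 72 m; v ends -24 m/s.
x(11) = -6 + Σ Δx = 181 m.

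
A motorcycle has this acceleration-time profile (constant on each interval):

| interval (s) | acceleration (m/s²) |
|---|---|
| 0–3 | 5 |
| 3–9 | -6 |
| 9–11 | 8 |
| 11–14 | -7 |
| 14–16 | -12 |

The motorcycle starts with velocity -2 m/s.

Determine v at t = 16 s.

Δv equals the area under the a-t graph; then v = v₀ + Δv.
0–3 s: 5 × 3 = 15 m/s
3–9 s: -6 × 6 = -36 m/s
9–11 s: 8 × 2 = 16 m/s
11–14 s: -7 × 3 = -21 m/s
14–16 s: -12 × 2 = -24 m/s
Δv = -50 m/s, so v(16) = -2 + (-50) = -52 m/s.

-52 m/s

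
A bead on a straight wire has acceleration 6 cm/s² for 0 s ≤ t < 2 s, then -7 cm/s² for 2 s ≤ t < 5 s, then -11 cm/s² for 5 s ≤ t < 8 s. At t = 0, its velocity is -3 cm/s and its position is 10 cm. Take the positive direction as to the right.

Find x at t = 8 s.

On each constant-a segment, Δv = aΔt and Δx = v₀Δt + ½aΔt²; chain segment to segment.
0–2 s: v starts -3 cm/s; Δx = -3·2 + ½·6·2² = 6 cm; v ends 9 cm/s.
2–5 s: v starts 9 cm/s; Δx = 9·3 + ½·-7·3² = -4.5 cm; v ends -12 cm/s.
5–8 s: v starts -12 cm/s; Δx = -12·3 + ½·-11·3² = -85.5 cm; v ends -45 cm/s.
x(8) = 10 + Σ Δx = -74 cm.

-74 cm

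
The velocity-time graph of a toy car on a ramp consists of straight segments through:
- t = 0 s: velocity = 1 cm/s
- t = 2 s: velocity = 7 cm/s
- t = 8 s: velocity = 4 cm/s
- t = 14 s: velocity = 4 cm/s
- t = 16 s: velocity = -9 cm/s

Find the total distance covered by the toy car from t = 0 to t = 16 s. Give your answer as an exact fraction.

942/13 cm

Distance (not displacement) is the total path length: add the absolute areas under v-t.
0–2 s: |½(1 + 7)(2)| = 8 cm
2–8 s: |½(7 + 4)(6)| = 33 cm
8–14 s: |4| × 6 = 24 cm
14–16 s: v = 0 at t = 190/13 s; triangle areas 16/13 + 81/13 = 97/13 cm
Total distance = 942/13 cm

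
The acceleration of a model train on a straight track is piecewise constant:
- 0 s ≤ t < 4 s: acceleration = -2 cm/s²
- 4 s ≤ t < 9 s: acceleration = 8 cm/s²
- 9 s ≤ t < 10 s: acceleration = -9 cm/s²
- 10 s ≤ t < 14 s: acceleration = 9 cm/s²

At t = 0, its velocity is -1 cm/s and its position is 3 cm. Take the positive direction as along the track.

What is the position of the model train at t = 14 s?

224.5 cm

On each constant-a segment, Δv = aΔt and Δx = v₀Δt + ½aΔt²; chain segment to segment.
0–4 s: v starts -1 cm/s; Δx = -1·4 + ½·-2·4² = -20 cm; v ends -9 cm/s.
4–9 s: v starts -9 cm/s; Δx = -9·5 + ½·8·5² = 55 cm; v ends 31 cm/s.
9–10 s: v starts 31 cm/s; Δx = 31·1 + ½·-9·1² = 26.5 cm; v ends 22 cm/s.
10–14 s: v starts 22 cm/s; Δx = 22·4 + ½·9·4² = 160 cm; v ends 58 cm/s.
x(14) = 3 + Σ Δx = 224.5 cm.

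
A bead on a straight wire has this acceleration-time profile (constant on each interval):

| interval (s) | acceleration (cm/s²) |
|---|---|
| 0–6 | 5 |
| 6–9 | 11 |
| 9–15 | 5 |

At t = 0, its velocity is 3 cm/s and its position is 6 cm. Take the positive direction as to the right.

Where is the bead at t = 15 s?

748.5 cm

On each constant-a segment, Δv = aΔt and Δx = v₀Δt + ½aΔt²; chain segment to segment.
0–6 s: v starts 3 cm/s; Δx = 3·6 + ½·5·6² = 108 cm; v ends 33 cm/s.
6–9 s: v starts 33 cm/s; Δx = 33·3 + ½·11·3² = 148.5 cm; v ends 66 cm/s.
9–15 s: v starts 66 cm/s; Δx = 66·6 + ½·5·6² = 486 cm; v ends 96 cm/s.
x(15) = 6 + Σ Δx = 748.5 cm.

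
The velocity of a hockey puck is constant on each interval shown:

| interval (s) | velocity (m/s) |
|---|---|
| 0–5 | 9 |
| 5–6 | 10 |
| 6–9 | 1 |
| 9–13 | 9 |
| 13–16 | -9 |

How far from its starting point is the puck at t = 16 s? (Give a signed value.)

Displacement is the signed area under the v-t curve.
0–5 s: 9 × 5 = 45 m
5–6 s: 10 × 1 = 10 m
6–9 s: 1 × 3 = 3 m
9–13 s: 9 × 4 = 36 m
13–16 s: -9 × 3 = -27 m
Net displacement = 67 m

67 m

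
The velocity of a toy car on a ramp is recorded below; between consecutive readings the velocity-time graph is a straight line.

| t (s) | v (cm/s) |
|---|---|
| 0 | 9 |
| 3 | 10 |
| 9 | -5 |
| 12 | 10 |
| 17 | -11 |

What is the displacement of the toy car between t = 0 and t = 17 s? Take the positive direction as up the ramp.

48.5 cm

Displacement is the signed area under the v-t curve.
0–3 s: ½(9 + 10)(3) = 28.5 cm
3–9 s: ½(10 + -5)(6) = 15 cm
9–12 s: ½(-5 + 10)(3) = 7.5 cm
12–17 s: ½(10 + -11)(5) = -2.5 cm
Net displacement = 48.5 cm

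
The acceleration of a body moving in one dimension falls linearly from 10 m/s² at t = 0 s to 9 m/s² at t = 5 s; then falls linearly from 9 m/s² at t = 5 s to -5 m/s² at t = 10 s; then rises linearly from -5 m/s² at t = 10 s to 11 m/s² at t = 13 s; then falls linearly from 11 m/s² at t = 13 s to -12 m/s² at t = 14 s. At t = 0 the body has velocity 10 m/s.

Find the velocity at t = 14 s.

76 m/s

Δv equals the area under the a-t graph; then v = v₀ + Δv.
0–5 s: ½(10 + 9)(5) = 47.5 m/s
5–10 s: ½(9 + -5)(5) = 10 m/s
10–13 s: ½(-5 + 11)(3) = 9 m/s
13–14 s: ½(11 + -12)(1) = -0.5 m/s
Δv = 66 m/s, so v(14) = 10 + (66) = 76 m/s.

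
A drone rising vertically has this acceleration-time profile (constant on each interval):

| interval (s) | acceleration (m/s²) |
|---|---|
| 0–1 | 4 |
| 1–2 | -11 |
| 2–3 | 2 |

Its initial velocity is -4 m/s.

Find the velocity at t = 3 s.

-9 m/s

Δv equals the area under the a-t graph; then v = v₀ + Δv.
0–1 s: 4 × 1 = 4 m/s
1–2 s: -11 × 1 = -11 m/s
2–3 s: 2 × 1 = 2 m/s
Δv = -5 m/s, so v(3) = -4 + (-5) = -9 m/s.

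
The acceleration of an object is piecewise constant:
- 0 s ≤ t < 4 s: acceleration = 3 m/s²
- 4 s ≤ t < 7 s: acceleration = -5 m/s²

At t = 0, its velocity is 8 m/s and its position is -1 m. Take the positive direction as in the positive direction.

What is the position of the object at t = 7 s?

On each constant-a segment, Δv = aΔt and Δx = v₀Δt + ½aΔt²; chain segment to segment.
0–4 s: v starts 8 m/s; Δx = 8·4 + ½·3·4² = 56 m; v ends 20 m/s.
4–7 s: v starts 20 m/s; Δx = 20·3 + ½·-5·3² = 37.5 m; v ends 5 m/s.
x(7) = -1 + Σ Δx = 92.5 m.

92.5 m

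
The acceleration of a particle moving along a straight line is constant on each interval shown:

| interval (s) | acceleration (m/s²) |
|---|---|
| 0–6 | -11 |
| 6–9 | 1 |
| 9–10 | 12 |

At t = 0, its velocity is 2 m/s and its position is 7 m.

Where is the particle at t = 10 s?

On each constant-a segment, Δv = aΔt and Δx = v₀Δt + ½aΔt²; chain segment to segment.
0–6 s: v starts 2 m/s; Δx = 2·6 + ½·-11·6² = -186 m; v ends -64 m/s.
6–9 s: v starts -64 m/s; Δx = -64·3 + ½·1·3² = -187.5 m; v ends -61 m/s.
9–10 s: v starts -61 m/s; Δx = -61·1 + ½·12·1² = -55 m; v ends -49 m/s.
x(10) = 7 + Σ Δx = -421.5 m.

-421.5 m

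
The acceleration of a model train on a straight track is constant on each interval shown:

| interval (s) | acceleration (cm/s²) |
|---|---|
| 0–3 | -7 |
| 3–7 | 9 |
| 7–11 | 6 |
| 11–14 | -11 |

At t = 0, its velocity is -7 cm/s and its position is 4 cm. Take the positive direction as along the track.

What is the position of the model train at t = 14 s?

On each constant-a segment, Δv = aΔt and Δx = v₀Δt + ½aΔt²; chain segment to segment.
0–3 s: v starts -7 cm/s; Δx = -7·3 + ½·-7·3² = -52.5 cm; v ends -28 cm/s.
3–7 s: v starts -28 cm/s; Δx = -28·4 + ½·9·4² = -40 cm; v ends 8 cm/s.
7–11 s: v starts 8 cm/s; Δx = 8·4 + ½·6·4² = 80 cm; v ends 32 cm/s.
11–14 s: v starts 32 cm/s; Δx = 32·3 + ½·-11·3² = 46.5 cm; v ends -1 cm/s.
x(14) = 4 + Σ Δx = 38 cm.

38 cm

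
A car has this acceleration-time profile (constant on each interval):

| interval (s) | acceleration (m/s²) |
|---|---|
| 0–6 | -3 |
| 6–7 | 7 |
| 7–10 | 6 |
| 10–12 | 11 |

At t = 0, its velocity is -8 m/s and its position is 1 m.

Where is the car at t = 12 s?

-133.5 m

On each constant-a segment, Δv = aΔt and Δx = v₀Δt + ½aΔt²; chain segment to segment.
0–6 s: v starts -8 m/s; Δx = -8·6 + ½·-3·6² = -102 m; v ends -26 m/s.
6–7 s: v starts -26 m/s; Δx = -26·1 + ½·7·1² = -22.5 m; v ends -19 m/s.
7–10 s: v starts -19 m/s; Δx = -19·3 + ½·6·3² = -30 m; v ends -1 m/s.
10–12 s: v starts -1 m/s; Δx = -1·2 + ½·11·2² = 20 m; v ends 21 m/s.
x(12) = 1 + Σ Δx = -133.5 m.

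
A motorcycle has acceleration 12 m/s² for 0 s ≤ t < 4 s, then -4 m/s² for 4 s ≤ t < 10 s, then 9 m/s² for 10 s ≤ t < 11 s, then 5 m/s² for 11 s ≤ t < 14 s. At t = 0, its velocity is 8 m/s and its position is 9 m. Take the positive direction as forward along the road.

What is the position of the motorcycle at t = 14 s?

On each constant-a segment, Δv = aΔt and Δx = v₀Δt + ½aΔt²; chain segment to segment.
0–4 s: v starts 8 m/s; Δx = 8·4 + ½·12·4² = 128 m; v ends 56 m/s.
4–10 s: v starts 56 m/s; Δx = 56·6 + ½·-4·6² = 264 m; v ends 32 m/s.
10–11 s: v starts 32 m/s; Δx = 32·1 + ½·9·1² = 36.5 m; v ends 41 m/s.
11–14 s: v starts 41 m/s; Δx = 41·3 + ½·5·3² = 145.5 m; v ends 56 m/s.
x(14) = 9 + Σ Δx = 583 m.

583 m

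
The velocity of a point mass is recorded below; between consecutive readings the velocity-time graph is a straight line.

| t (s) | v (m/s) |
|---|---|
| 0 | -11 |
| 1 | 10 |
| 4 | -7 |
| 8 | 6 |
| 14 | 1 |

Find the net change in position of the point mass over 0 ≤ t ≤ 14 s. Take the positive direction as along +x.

Displacement is the signed area under the v-t curve.
0–1 s: ½(-11 + 10)(1) = -0.5 m
1–4 s: ½(10 + -7)(3) = 4.5 m
4–8 s: ½(-7 + 6)(4) = -2 m
8–14 s: ½(6 + 1)(6) = 21 m
Net displacement = 23 m

23 m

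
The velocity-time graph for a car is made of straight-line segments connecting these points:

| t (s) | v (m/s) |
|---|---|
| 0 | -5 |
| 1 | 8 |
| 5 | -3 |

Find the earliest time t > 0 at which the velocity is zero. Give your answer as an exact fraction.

v changes sign on 0–1 s (from -5 to 8); the graph is linear there, so v = 0 at t = 0 + (5)·(1 − 0)/(8 − -5) = 5/13 s.

t = 5/13 s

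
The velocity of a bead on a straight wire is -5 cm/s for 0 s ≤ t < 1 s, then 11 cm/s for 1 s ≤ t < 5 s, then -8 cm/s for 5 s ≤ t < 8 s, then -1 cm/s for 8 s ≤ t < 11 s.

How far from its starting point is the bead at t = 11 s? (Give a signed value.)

12 cm

Net displacement equals the area under the velocity-time graph (areas below the axis count negative).
0–1 s: -5 × 1 = -5 cm
1–5 s: 11 × 4 = 44 cm
5–8 s: -8 × 3 = -24 cm
8–11 s: -1 × 3 = -3 cm
Net displacement = 12 cm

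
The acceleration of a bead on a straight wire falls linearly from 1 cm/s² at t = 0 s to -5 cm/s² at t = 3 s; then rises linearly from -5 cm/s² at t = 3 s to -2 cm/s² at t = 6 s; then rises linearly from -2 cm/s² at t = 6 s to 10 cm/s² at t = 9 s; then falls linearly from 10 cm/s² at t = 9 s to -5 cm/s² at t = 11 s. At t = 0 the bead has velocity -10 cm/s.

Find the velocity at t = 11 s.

Δv equals the area under the a-t graph; then v = v₀ + Δv.
0–3 s: ½(1 + -5)(3) = -6 cm/s
3–6 s: ½(-5 + -2)(3) = -10.5 cm/s
6–9 s: ½(-2 + 10)(3) = 12 cm/s
9–11 s: ½(10 + -5)(2) = 5 cm/s
Δv = 0.5 cm/s, so v(11) = -10 + (0.5) = -9.5 cm/s.

-9.5 cm/s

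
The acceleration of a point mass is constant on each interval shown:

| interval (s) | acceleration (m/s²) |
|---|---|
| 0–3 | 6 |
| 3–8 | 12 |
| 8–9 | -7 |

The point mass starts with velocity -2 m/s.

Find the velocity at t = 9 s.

69 m/s

Δv equals the area under the a-t graph; then v = v₀ + Δv.
0–3 s: 6 × 3 = 18 m/s
3–8 s: 12 × 5 = 60 m/s
8–9 s: -7 × 1 = -7 m/s
Δv = 71 m/s, so v(9) = -2 + (71) = 69 m/s.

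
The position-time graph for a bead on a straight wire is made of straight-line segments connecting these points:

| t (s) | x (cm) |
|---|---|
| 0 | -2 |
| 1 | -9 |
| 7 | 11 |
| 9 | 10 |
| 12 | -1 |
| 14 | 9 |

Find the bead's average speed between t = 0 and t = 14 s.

3.5 cm/s

Average speed = (total path length)/(elapsed time); on a piecewise-linear x-t graph the path length is Σ|Δx|.
0–1 s: |Δx| = |-9 − -2| = 7 cm
1–7 s: |Δx| = |11 − -9| = 20 cm
7–9 s: |Δx| = |10 − 11| = 1 cm
9–12 s: |Δx| = |-1 − 10| = 11 cm
12–14 s: |Δx| = |9 − -1| = 10 cm
Total path = 49 cm; average speed = 49/14 = 3.5 cm/s.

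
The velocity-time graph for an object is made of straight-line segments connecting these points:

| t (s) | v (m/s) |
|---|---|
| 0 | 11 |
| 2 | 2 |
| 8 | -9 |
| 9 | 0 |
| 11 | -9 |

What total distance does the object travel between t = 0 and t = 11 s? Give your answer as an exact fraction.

1093/22 m

Distance (not displacement) is the total path length: add the absolute areas under v-t.
0–2 s: |½(11 + 2)(2)| = 13 m
2–8 s: v = 0 at t = 34/11 s; triangle areas 12/11 + 243/11 = 255/11 m
8–9 s: |½(-9 + 0)(1)| = 4.5 m
9–11 s: |½(0 + -9)(2)| = 9 m
Total distance = 1093/22 m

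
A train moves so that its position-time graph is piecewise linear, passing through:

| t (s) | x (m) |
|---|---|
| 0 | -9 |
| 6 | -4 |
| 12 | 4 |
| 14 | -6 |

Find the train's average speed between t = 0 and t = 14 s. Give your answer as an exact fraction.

23/14 m/s

Average speed = (total path length)/(elapsed time); on a piecewise-linear x-t graph the path length is Σ|Δx|.
0–6 s: |Δx| = |-4 − -9| = 5 m
6–12 s: |Δx| = |4 − -4| = 8 m
12–14 s: |Δx| = |-6 − 4| = 10 m
Total path = 23 m; average speed = 23/14 = 23/14 m/s.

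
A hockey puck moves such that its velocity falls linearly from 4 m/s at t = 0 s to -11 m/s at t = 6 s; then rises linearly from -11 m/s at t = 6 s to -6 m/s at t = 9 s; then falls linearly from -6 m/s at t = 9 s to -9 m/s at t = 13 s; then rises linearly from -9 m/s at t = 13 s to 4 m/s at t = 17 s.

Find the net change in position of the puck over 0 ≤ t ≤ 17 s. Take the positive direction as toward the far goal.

Displacement is the signed area under the v-t curve.
0–6 s: ½(4 + -11)(6) = -21 m
6–9 s: ½(-11 + -6)(3) = -25.5 m
9–13 s: ½(-6 + -9)(4) = -30 m
13–17 s: ½(-9 + 4)(4) = -10 m
Net displacement = -86.5 m

-86.5 m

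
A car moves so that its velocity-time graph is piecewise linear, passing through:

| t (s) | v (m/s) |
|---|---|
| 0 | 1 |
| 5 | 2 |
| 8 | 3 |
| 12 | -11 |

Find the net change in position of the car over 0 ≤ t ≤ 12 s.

Net displacement equals the area under the velocity-time graph (areas below the axis count negative).
0–5 s: ½(1 + 2)(5) = 7.5 m
5–8 s: ½(2 + 3)(3) = 7.5 m
8–12 s: ½(3 + -11)(4) = -16 m
Net displacement = -1 m

-1 m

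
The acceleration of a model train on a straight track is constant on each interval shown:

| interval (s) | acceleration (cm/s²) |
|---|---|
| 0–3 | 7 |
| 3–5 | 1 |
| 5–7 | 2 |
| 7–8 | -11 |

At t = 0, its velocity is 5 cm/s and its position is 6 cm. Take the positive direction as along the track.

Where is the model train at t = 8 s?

On each constant-a segment, Δv = aΔt and Δx = v₀Δt + ½aΔt²; chain segment to segment.
0–3 s: v starts 5 cm/s; Δx = 5·3 + ½·7·3² = 46.5 cm; v ends 26 cm/s.
3–5 s: v starts 26 cm/s; Δx = 26·2 + ½·1·2² = 54 cm; v ends 28 cm/s.
5–7 s: v starts 28 cm/s; Δx = 28·2 + ½·2·2² = 60 cm; v ends 32 cm/s.
7–8 s: v starts 32 cm/s; Δx = 32·1 + ½·-11·1² = 26.5 cm; v ends 21 cm/s.
x(8) = 6 + Σ Δx = 193 cm.

193 cm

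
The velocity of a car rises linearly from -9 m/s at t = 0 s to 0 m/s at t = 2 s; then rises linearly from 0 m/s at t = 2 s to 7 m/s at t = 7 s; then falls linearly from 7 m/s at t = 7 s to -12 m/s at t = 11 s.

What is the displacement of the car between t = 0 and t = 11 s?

Displacement is the signed area under the v-t curve.
0–2 s: ½(-9 + 0)(2) = -9 m
2–7 s: ½(0 + 7)(5) = 17.5 m
7–11 s: ½(7 + -12)(4) = -10 m
Net displacement = -1.5 m

-1.5 m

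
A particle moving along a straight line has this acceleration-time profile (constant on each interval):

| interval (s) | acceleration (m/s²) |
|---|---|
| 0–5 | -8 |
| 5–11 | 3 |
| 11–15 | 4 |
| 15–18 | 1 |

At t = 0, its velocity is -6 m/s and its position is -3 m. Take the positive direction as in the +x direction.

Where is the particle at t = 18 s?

-466.5 m

On each constant-a segment, Δv = aΔt and Δx = v₀Δt + ½aΔt²; chain segment to segment.
0–5 s: v starts -6 m/s; Δx = -6·5 + ½·-8·5² = -130 m; v ends -46 m/s.
5–11 s: v starts -46 m/s; Δx = -46·6 + ½·3·6² = -222 m; v ends -28 m/s.
11–15 s: v starts -28 m/s; Δx = -28·4 + ½·4·4² = -80 m; v ends -12 m/s.
15–18 s: v starts -12 m/s; Δx = -12·3 + ½·1·3² = -31.5 m; v ends -9 m/s.
x(18) = -3 + Σ Δx = -466.5 m.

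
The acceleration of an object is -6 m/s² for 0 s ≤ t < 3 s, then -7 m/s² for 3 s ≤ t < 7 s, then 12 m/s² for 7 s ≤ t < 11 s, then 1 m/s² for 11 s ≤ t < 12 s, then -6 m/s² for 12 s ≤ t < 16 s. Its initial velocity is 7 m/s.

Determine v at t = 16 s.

Δv equals the area under the a-t graph; then v = v₀ + Δv.
0–3 s: -6 × 3 = -18 m/s
3–7 s: -7 × 4 = -28 m/s
7–11 s: 12 × 4 = 48 m/s
11–12 s: 1 × 1 = 1 m/s
12–16 s: -6 × 4 = -24 m/s
Δv = -21 m/s, so v(16) = 7 + (-21) = -14 m/s.

-14 m/s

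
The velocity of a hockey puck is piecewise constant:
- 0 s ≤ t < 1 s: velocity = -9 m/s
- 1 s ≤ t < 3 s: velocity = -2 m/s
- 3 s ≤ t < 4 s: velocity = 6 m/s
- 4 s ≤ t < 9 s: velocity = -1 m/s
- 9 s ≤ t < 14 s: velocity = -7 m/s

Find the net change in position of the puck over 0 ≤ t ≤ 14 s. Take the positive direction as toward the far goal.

Displacement is the signed area under the v-t curve.
0–1 s: -9 × 1 = -9 m
1–3 s: -2 × 2 = -4 m
3–4 s: 6 × 1 = 6 m
4–9 s: -1 × 5 = -5 m
9–14 s: -7 × 5 = -35 m
Net displacement = -47 m

-47 m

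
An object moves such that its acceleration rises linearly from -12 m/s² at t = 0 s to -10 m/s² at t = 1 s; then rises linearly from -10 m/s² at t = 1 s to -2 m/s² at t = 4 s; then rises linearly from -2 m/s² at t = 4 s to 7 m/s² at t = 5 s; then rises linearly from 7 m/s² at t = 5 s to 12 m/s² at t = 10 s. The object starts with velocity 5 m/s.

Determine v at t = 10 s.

26 m/s

Δv equals the area under the a-t graph; then v = v₀ + Δv.
0–1 s: ½(-12 + -10)(1) = -11 m/s
1–4 s: ½(-10 + -2)(3) = -18 m/s
4–5 s: ½(-2 + 7)(1) = 2.5 m/s
5–10 s: ½(7 + 12)(5) = 47.5 m/s
Δv = 21 m/s, so v(10) = 5 + (21) = 26 m/s.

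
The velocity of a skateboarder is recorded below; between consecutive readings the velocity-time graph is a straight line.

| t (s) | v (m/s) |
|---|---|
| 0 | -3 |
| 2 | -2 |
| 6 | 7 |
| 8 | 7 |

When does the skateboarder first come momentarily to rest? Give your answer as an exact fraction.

t = 26/9 s

v changes sign on 2–6 s (from -2 to 7); the graph is linear there, so v = 0 at t = 2 + (2)·(6 − 2)/(7 − -2) = 26/9 s.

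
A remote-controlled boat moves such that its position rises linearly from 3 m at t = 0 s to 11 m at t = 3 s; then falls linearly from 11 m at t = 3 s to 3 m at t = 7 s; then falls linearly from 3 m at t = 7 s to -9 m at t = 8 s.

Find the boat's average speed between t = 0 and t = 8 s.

3.5 m/s

Average speed = (total path length)/(elapsed time); on a piecewise-linear x-t graph the path length is Σ|Δx|.
0–3 s: |Δx| = |11 − 3| = 8 m
3–7 s: |Δx| = |3 − 11| = 8 m
7–8 s: |Δx| = |-9 − 3| = 12 m
Total path = 28 m; average speed = 28/8 = 3.5 m/s.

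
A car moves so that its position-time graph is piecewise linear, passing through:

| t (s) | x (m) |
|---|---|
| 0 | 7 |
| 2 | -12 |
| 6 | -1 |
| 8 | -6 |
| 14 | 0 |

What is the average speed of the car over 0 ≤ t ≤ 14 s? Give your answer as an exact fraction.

41/14 m/s

Average speed = (total path length)/(elapsed time); on a piecewise-linear x-t graph the path length is Σ|Δx|.
0–2 s: |Δx| = |-12 − 7| = 19 m
2–6 s: |Δx| = |-1 − -12| = 11 m
6–8 s: |Δx| = |-6 − -1| = 5 m
8–14 s: |Δx| = |0 − -6| = 6 m
Total path = 41 m; average speed = 41/14 = 41/14 m/s.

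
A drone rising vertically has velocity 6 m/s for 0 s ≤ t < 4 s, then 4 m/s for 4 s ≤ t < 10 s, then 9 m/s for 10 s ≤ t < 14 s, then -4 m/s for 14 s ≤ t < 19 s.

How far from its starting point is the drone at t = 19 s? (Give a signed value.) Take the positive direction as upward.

64 m

Displacement is the signed area under the v-t curve.
0–4 s: 6 × 4 = 24 m
4–10 s: 4 × 6 = 24 m
10–14 s: 9 × 4 = 36 m
14–19 s: -4 × 5 = -20 m
Net displacement = 64 m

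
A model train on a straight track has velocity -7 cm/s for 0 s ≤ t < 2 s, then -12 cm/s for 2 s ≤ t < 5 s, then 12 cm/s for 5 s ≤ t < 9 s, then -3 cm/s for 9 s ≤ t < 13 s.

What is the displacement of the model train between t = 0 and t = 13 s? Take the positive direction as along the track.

Net displacement equals the area under the velocity-time graph (areas below the axis count negative).
0–2 s: -7 × 2 = -14 cm
2–5 s: -12 × 3 = -36 cm
5–9 s: 12 × 4 = 48 cm
9–13 s: -3 × 4 = -12 cm
Net displacement = -14 cm

-14 cm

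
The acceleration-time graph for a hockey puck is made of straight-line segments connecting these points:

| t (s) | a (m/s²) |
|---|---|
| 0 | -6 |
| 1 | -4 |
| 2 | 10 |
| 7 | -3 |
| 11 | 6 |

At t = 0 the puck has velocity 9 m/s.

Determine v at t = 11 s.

30.5 m/s

Δv equals the area under the a-t graph; then v = v₀ + Δv.
0–1 s: ½(-6 + -4)(1) = -5 m/s
1–2 s: ½(-4 + 10)(1) = 3 m/s
2–7 s: ½(10 + -3)(5) = 17.5 m/s
7–11 s: ½(-3 + 6)(4) = 6 m/s
Δv = 21.5 m/s, so v(11) = 9 + (21.5) = 30.5 m/s.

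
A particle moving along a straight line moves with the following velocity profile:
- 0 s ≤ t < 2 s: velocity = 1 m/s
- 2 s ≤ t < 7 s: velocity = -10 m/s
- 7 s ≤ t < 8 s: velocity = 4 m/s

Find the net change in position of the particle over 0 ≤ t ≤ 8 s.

-44 m

Net displacement equals the area under the velocity-time graph (areas below the axis count negative).
0–2 s: 1 × 2 = 2 m
2–7 s: -10 × 5 = -50 m
7–8 s: 4 × 1 = 4 m
Net displacement = -44 m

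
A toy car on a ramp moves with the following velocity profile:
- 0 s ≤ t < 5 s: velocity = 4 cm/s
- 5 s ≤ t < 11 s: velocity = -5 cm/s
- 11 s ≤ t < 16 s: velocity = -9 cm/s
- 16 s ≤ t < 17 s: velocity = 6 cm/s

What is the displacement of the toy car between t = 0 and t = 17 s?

-49 cm

Displacement is the signed area under the v-t curve.
0–5 s: 4 × 5 = 20 cm
5–11 s: -5 × 6 = -30 cm
11–16 s: -9 × 5 = -45 cm
16–17 s: 6 × 1 = 6 cm
Net displacement = -49 cm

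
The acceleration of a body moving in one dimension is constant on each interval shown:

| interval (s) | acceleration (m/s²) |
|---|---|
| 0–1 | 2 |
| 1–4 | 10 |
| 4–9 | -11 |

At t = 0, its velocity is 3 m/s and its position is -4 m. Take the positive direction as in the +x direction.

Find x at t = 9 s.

97.5 m

On each constant-a segment, Δv = aΔt and Δx = v₀Δt + ½aΔt²; chain segment to segment.
0–1 s: v starts 3 m/s; Δx = 3·1 + ½·2·1² = 4 m; v ends 5 m/s.
1–4 s: v starts 5 m/s; Δx = 5·3 + ½·10·3² = 60 m; v ends 35 m/s.
4–9 s: v starts 35 m/s; Δx = 35·5 + ½·-11·5² = 37.5 m; v ends -20 m/s.
x(9) = -4 + Σ Δx = 97.5 m.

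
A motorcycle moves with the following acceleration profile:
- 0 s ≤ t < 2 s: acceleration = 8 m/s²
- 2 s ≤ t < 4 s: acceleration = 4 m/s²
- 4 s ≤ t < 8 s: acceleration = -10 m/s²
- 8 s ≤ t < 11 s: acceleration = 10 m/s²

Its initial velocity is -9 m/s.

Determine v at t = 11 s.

Δv equals the area under the a-t graph; then v = v₀ + Δv.
0–2 s: 8 × 2 = 16 m/s
2–4 s: 4 × 2 = 8 m/s
4–8 s: -10 × 4 = -40 m/s
8–11 s: 10 × 3 = 30 m/s
Δv = 14 m/s, so v(11) = -9 + (14) = 5 m/s.

5 m/s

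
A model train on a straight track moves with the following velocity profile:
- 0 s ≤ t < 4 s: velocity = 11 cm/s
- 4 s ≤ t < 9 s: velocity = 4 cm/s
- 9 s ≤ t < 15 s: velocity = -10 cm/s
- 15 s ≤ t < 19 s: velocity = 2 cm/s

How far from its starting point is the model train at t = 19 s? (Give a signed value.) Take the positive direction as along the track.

Net displacement equals the area under the velocity-time graph (areas below the axis count negative).
0–4 s: 11 × 4 = 44 cm
4–9 s: 4 × 5 = 20 cm
9–15 s: -10 × 6 = -60 cm
15–19 s: 2 × 4 = 8 cm
Net displacement = 12 cm

12 cm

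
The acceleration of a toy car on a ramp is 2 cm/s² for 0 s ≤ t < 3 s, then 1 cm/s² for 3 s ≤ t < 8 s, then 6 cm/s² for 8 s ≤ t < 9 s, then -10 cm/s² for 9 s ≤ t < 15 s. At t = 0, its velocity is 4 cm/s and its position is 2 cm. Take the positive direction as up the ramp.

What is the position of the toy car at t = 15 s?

On each constant-a segment, Δv = aΔt and Δx = v₀Δt + ½aΔt²; chain segment to segment.
0–3 s: v starts 4 cm/s; Δx = 4·3 + ½·2·3² = 21 cm; v ends 10 cm/s.
3–8 s: v starts 10 cm/s; Δx = 10·5 + ½·1·5² = 62.5 cm; v ends 15 cm/s.
8–9 s: v starts 15 cm/s; Δx = 15·1 + ½·6·1² = 18 cm; v ends 21 cm/s.
9–15 s: v starts 21 cm/s; Δx = 21·6 + ½·-10·6² = -54 cm; v ends -39 cm/s.
x(15) = 2 + Σ Δx = 49.5 cm.

49.5 cm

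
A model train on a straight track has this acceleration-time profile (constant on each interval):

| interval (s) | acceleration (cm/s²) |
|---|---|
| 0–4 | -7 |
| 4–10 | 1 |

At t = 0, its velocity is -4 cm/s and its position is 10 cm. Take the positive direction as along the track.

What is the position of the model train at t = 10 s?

-236 cm

On each constant-a segment, Δv = aΔt and Δx = v₀Δt + ½aΔt²; chain segment to segment.
0–4 s: v starts -4 cm/s; Δx = -4·4 + ½·-7·4² = -72 cm; v ends -32 cm/s.
4–10 s: v starts -32 cm/s; Δx = -32·6 + ½·1·6² = -174 cm; v ends -26 cm/s.
x(10) = 10 + Σ Δx = -236 cm.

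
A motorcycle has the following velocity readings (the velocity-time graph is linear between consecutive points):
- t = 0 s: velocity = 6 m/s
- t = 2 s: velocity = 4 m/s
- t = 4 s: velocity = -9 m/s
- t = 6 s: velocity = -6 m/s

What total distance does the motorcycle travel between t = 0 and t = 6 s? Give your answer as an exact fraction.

Total distance travelled is ∫|v| dt — sum the magnitudes of each area piece.
0–2 s: |½(6 + 4)(2)| = 10 m
2–4 s: v = 0 at t = 34/13 s; triangle areas 16/13 + 81/13 = 97/13 m
4–6 s: |½(-9 + -6)(2)| = 15 m
Total distance = 422/13 m

422/13 m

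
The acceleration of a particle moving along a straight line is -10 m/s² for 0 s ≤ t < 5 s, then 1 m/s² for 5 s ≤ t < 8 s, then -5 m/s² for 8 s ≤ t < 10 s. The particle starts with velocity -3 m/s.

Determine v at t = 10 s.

-60 m/s

Δv equals the area under the a-t graph; then v = v₀ + Δv.
0–5 s: -10 × 5 = -50 m/s
5–8 s: 1 × 3 = 3 m/s
8–10 s: -5 × 2 = -10 m/s
Δv = -57 m/s, so v(10) = -3 + (-57) = -60 m/s.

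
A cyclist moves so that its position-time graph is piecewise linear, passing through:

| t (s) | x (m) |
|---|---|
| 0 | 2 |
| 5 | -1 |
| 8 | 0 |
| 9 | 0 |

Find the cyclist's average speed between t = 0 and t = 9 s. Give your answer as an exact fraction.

4/9 m/s

Average speed = (total path length)/(elapsed time); on a piecewise-linear x-t graph the path length is Σ|Δx|.
0–5 s: |Δx| = |-1 − 2| = 3 m
5–8 s: |Δx| = |0 − -1| = 1 m
8–9 s: |Δx| = |0 − 0| = 0 m
Total path = 4 m; average speed = 4/9 = 4/9 m/s.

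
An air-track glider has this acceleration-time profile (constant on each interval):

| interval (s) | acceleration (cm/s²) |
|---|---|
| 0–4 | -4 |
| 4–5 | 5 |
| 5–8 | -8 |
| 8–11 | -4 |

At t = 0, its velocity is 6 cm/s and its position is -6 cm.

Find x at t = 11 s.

On each constant-a segment, Δv = aΔt and Δx = v₀Δt + ½aΔt²; chain segment to segment.
0–4 s: v starts 6 cm/s; Δx = 6·4 + ½·-4·4² = -8 cm; v ends -10 cm/s.
4–5 s: v starts -10 cm/s; Δx = -10·1 + ½·5·1² = -7.5 cm; v ends -5 cm/s.
5–8 s: v starts -5 cm/s; Δx = -5·3 + ½·-8·3² = -51 cm; v ends -29 cm/s.
8–11 s: v starts -29 cm/s; Δx = -29·3 + ½·-4·3² = -105 cm; v ends -41 cm/s.
x(11) = -6 + Σ Δx = -177.5 cm.

-177.5 cm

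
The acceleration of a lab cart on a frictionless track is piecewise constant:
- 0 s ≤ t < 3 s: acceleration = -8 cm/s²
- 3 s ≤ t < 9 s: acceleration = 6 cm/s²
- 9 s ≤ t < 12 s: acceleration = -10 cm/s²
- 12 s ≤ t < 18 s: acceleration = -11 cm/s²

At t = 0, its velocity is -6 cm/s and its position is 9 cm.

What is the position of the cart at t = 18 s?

-486 cm

On each constant-a segment, Δv = aΔt and Δx = v₀Δt + ½aΔt²; chain segment to segment.
0–3 s: v starts -6 cm/s; Δx = -6·3 + ½·-8·3² = -54 cm; v ends -30 cm/s.
3–9 s: v starts -30 cm/s; Δx = -30·6 + ½·6·6² = -72 cm; v ends 6 cm/s.
9–12 s: v starts 6 cm/s; Δx = 6·3 + ½·-10·3² = -27 cm; v ends -24 cm/s.
12–18 s: v starts -24 cm/s; Δx = -24·6 + ½·-11·6² = -342 cm; v ends -90 cm/s.
x(18) = 9 + Σ Δx = -486 cm.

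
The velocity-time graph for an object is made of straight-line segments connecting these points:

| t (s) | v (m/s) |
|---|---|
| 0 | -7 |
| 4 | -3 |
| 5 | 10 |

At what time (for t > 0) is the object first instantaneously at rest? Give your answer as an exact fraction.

t = 55/13 s

v changes sign on 4–5 s (from -3 to 10); the graph is linear there, so v = 0 at t = 4 + (3)·(5 − 4)/(10 − -3) = 55/13 s.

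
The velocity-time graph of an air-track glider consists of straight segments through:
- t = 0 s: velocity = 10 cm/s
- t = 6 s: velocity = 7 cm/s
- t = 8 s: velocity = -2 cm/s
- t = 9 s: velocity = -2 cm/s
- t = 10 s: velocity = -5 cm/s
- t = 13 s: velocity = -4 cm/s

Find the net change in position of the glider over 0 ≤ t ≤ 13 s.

37 cm

Displacement is the signed area under the v-t curve.
0–6 s: ½(10 + 7)(6) = 51 cm
6–8 s: ½(7 + -2)(2) = 5 cm
8–9 s: -2 × 1 = -2 cm
9–10 s: ½(-2 + -5)(1) = -3.5 cm
10–13 s: ½(-5 + -4)(3) = -13.5 cm
Net displacement = 37 cm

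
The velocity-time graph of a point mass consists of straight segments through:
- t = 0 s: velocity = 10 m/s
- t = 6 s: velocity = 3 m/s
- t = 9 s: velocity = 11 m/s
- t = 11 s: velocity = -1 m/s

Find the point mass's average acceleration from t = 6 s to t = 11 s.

Average acceleration = Δv/Δt = (-1 − 3)/(11 − 6) = -0.8 m/s².

-0.8 m/s²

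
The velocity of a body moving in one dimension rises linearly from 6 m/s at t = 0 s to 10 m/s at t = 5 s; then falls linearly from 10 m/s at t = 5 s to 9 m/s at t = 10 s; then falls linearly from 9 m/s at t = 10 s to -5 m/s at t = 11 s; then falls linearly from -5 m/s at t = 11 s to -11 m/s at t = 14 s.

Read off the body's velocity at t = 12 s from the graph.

-7 m/s

On 11–14 s the graph is linear from -5 to -11 m/s: v(12) = -5 + (-11 − -5)·(12 − 11)/(14 − 11) = -7 m/s.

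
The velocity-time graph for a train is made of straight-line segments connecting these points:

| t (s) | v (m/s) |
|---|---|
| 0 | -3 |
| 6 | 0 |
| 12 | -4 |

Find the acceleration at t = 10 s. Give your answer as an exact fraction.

-2/3 m/s²

Acceleration is the slope of the v-t graph on 6–12 s: (-4 − 0)/(12 − 6) = -2/3 m/s².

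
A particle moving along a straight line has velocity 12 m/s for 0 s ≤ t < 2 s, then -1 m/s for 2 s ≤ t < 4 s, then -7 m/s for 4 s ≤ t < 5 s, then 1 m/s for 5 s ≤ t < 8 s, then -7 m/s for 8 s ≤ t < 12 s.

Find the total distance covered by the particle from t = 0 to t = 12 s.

Total distance travelled is ∫|v| dt — sum the magnitudes of each area piece.
0–2 s: |12| × 2 = 24 m
2–4 s: |-1| × 2 = 2 m
4–5 s: |-7| × 1 = 7 m
5–8 s: |1| × 3 = 3 m
8–12 s: |-7| × 4 = 28 m
Total distance = 64 m

64 m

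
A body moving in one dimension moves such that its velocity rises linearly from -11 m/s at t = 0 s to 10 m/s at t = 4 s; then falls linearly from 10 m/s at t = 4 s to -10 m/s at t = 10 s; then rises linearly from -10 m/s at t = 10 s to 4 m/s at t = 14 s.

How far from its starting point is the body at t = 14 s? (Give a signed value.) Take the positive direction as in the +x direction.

-14 m

Displacement is the signed area under the v-t curve.
0–4 s: ½(-11 + 10)(4) = -2 m
4–10 s: ½(10 + -10)(6) = 0 m
10–14 s: ½(-10 + 4)(4) = -12 m
Net displacement = -14 m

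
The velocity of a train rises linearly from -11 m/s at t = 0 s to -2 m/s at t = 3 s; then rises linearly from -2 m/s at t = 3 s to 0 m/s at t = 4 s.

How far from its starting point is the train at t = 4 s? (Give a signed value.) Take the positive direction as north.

-20.5 m

Net displacement equals the area under the velocity-time graph (areas below the axis count negative).
0–3 s: ½(-11 + -2)(3) = -19.5 m
3–4 s: ½(-2 + 0)(1) = -1 m
Net displacement = -20.5 m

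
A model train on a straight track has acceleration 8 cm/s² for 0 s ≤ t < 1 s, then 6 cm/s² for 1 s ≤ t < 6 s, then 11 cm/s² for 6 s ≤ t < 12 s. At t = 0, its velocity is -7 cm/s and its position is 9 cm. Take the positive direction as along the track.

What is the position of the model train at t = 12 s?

470 cm

On each constant-a segment, Δv = aΔt and Δx = v₀Δt + ½aΔt²; chain segment to segment.
0–1 s: v starts -7 cm/s; Δx = -7·1 + ½·8·1² = -3 cm; v ends 1 cm/s.
1–6 s: v starts 1 cm/s; Δx = 1·5 + ½·6·5² = 80 cm; v ends 31 cm/s.
6–12 s: v starts 31 cm/s; Δx = 31·6 + ½·11·6² = 384 cm; v ends 97 cm/s.
x(12) = 9 + Σ Δx = 470 cm.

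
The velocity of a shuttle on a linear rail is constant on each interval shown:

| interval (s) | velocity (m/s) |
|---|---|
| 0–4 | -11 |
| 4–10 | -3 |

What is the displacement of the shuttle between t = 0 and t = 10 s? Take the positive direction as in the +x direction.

-62 m

Net displacement equals the area under the velocity-time graph (areas below the axis count negative).
0–4 s: -11 × 4 = -44 m
4–10 s: -3 × 6 = -18 m
Net displacement = -62 m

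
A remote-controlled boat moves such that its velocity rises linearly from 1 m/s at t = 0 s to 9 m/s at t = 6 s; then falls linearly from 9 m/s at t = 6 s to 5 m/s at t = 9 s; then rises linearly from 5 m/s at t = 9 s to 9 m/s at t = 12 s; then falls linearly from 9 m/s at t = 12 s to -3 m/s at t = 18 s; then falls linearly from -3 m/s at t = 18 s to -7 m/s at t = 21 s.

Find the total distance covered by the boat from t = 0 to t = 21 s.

109.5 m

Total distance travelled is ∫|v| dt — sum the magnitudes of each area piece.
0–6 s: |½(1 + 9)(6)| = 30 m
6–9 s: |½(9 + 5)(3)| = 21 m
9–12 s: |½(5 + 9)(3)| = 21 m
12–18 s: v = 0 at t = 16.5 s; triangle areas 20.25 + 2.25 = 22.5 m
18–21 s: |½(-3 + -7)(3)| = 15 m
Total distance = 109.5 m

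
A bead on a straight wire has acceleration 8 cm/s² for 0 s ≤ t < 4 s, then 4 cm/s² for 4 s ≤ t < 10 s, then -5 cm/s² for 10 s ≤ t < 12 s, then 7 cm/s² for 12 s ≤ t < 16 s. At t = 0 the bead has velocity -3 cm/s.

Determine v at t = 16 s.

71 cm/s

Δv equals the area under the a-t graph; then v = v₀ + Δv.
0–4 s: 8 × 4 = 32 cm/s
4–10 s: 4 × 6 = 24 cm/s
10–12 s: -5 × 2 = -10 cm/s
12–16 s: 7 × 4 = 28 cm/s
Δv = 74 cm/s, so v(16) = -3 + (74) = 71 cm/s.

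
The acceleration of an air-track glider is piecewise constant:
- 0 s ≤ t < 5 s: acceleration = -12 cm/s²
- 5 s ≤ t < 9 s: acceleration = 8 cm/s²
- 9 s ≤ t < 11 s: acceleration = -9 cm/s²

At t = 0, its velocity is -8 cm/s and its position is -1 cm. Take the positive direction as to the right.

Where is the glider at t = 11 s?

On each constant-a segment, Δv = aΔt and Δx = v₀Δt + ½aΔt²; chain segment to segment.
0–5 s: v starts -8 cm/s; Δx = -8·5 + ½·-12·5² = -190 cm; v ends -68 cm/s.
5–9 s: v starts -68 cm/s; Δx = -68·4 + ½·8·4² = -208 cm; v ends -36 cm/s.
9–11 s: v starts -36 cm/s; Δx = -36·2 + ½·-9·2² = -90 cm; v ends -54 cm/s.
x(11) = -1 + Σ Δx = -489 cm.

-489 cm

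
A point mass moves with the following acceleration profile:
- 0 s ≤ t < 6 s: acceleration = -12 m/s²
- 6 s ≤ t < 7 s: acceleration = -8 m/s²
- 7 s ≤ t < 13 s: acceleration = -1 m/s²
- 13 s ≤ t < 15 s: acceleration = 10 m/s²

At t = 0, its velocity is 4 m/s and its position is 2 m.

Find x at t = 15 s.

On each constant-a segment, Δv = aΔt and Δx = v₀Δt + ½aΔt²; chain segment to segment.
0–6 s: v starts 4 m/s; Δx = 4·6 + ½·-12·6² = -192 m; v ends -68 m/s.
6–7 s: v starts -68 m/s; Δx = -68·1 + ½·-8·1² = -72 m; v ends -76 m/s.
7–13 s: v starts -76 m/s; Δx = -76·6 + ½·-1·6² = -474 m; v ends -82 m/s.
13–15 s: v starts -82 m/s; Δx = -82·2 + ½·10·2² = -144 m; v ends -62 m/s.
x(15) = 2 + Σ Δx = -880 m.

-880 m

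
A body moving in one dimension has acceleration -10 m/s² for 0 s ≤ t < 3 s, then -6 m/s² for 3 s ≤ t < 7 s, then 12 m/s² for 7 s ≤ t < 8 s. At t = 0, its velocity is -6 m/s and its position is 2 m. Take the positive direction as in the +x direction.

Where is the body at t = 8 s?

-307 m

On each constant-a segment, Δv = aΔt and Δx = v₀Δt + ½aΔt²; chain segment to segment.
0–3 s: v starts -6 m/s; Δx = -6·3 + ½·-10·3² = -63 m; v ends -36 m/s.
3–7 s: v starts -36 m/s; Δx = -36·4 + ½·-6·4² = -192 m; v ends -60 m/s.
7–8 s: v starts -60 m/s; Δx = -60·1 + ½·12·1² = -54 m; v ends -48 m/s.
x(8) = 2 + Σ Δx = -307 m.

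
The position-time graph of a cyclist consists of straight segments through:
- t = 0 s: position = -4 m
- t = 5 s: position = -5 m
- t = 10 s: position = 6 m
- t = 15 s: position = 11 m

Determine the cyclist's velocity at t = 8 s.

2.2 m/s

Velocity is the slope of the x-t graph on 5–10 s: (6 − -5)/(10 − 5) = 2.2 m/s.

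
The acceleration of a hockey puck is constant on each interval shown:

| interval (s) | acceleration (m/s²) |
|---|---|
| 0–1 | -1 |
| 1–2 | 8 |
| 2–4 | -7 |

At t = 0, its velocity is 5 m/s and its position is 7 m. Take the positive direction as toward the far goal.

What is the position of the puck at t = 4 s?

29.5 m

On each constant-a segment, Δv = aΔt and Δx = v₀Δt + ½aΔt²; chain segment to segment.
0–1 s: v starts 5 m/s; Δx = 5·1 + ½·-1·1² = 4.5 m; v ends 4 m/s.
1–2 s: v starts 4 m/s; Δx = 4·1 + ½·8·1² = 8 m; v ends 12 m/s.
2–4 s: v starts 12 m/s; Δx = 12·2 + ½·-7·2² = 10 m; v ends -2 m/s.
x(4) = 7 + Σ Δx = 29.5 m.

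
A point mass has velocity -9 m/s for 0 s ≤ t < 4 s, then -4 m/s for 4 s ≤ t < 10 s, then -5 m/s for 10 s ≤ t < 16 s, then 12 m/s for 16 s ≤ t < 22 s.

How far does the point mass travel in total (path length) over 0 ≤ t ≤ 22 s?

162 m

Total distance travelled is ∫|v| dt — sum the magnitudes of each area piece.
0–4 s: |-9| × 4 = 36 m
4–10 s: |-4| × 6 = 24 m
10–16 s: |-5| × 6 = 30 m
16–22 s: |12| × 6 = 72 m
Total distance = 162 m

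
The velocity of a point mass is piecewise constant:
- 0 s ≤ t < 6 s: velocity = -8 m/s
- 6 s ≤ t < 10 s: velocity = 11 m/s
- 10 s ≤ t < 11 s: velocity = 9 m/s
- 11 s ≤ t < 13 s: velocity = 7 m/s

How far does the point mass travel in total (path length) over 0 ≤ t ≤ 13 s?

Total distance travelled is ∫|v| dt — sum the magnitudes of each area piece.
0–6 s: |-8| × 6 = 48 m
6–10 s: |11| × 4 = 44 m
10–11 s: |9| × 1 = 9 m
11–13 s: |7| × 2 = 14 m
Total distance = 115 m

115 m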